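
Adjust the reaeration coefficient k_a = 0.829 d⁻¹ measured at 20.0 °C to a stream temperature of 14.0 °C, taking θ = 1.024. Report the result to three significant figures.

k_a ≈ 0.719 d⁻¹

k_a(T₂) = k_a(T₁) · θ^(T₂−T₁) = 0.829 × 1.024^(14.0−20.0)
= 0.829 × 1.024^-6.00 = 0.829 × 0.8674 = 0.7190 d⁻¹.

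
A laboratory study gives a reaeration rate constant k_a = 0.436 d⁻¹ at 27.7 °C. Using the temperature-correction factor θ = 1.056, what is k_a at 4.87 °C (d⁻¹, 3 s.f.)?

k_a(T₂) = k_a(T₁) · θ^(T₂−T₁) = 0.436 × 1.056^(4.87−27.7)
= 0.436 × 1.056^-22.8 = 0.436 × 0.2882 = 0.1257 d⁻¹.

k_a ≈ 0.126 d⁻¹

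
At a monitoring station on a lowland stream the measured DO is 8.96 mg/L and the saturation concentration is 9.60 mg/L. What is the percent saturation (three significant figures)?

93.3 % saturation

% saturation = C/C_s × 100 = 8.96/9.60 × 100 = 93.3 %.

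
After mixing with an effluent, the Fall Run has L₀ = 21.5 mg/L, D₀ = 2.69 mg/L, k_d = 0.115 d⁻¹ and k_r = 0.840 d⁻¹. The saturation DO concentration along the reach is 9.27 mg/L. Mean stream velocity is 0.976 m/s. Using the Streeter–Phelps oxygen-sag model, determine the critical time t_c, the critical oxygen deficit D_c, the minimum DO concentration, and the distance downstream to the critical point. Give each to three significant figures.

t_c = [1/(k_r−k_d)] ln[(k_r/k_d)(1 − D₀(k_r−k_d)/(k_d L₀))]
= [1/(0.840−0.115)] ln[(0.840/0.115)(1 − 2.69×0.7250/(0.115×21.5))]
= (1/0.7250) ln[7.304 × 0.2112] = 1.379 × ln(1.543) = 1.379 × 0.4336 = 0.5981 d.
L(t_c) = L₀ e^(−k_d t_c) = 21.5 × 0.9335 = 20.07 mg/L, and at the critical point k_r D_c = k_d L, so D_c = (0.115/0.840) × 20.07 = 2.748 mg/L.
Minimum DO = C_s − D_c = 9.27 − 2.748 = 6.522 mg/L.
x_c = v t_c = 0.976 m/s × 0.5981 d × 86400 s/d = 50440 m ≈ 50.4 km.

t_c ≈ 0.598 d; D_c ≈ 2.75 mg/L; min DO ≈ 6.52 mg/L; x_c ≈ 50.4 km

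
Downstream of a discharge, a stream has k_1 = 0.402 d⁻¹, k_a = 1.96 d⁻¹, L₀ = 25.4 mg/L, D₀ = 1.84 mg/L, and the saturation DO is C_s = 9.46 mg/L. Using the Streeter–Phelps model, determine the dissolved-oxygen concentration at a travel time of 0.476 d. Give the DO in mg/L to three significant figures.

k_1 L₀/(k_a−k_1) = 0.402×25.4/(1.96−0.402) = 10.21/1.558 = 6.554 mg/L.
e^(−k_1 t) = e^(−0.402×0.4760) = 0.8258; e^(−k_a t) = e^(−1.96×0.4760) = 0.3934.
D = 6.554 × (0.8258 − 0.3934) + 1.84 × 0.3934 = 2.834 + 0.7238 = 3.558 mg/L.
DO = C_s − D = 9.46 − 3.558 = 5.902 mg/L.

DO ≈ 5.90 mg/L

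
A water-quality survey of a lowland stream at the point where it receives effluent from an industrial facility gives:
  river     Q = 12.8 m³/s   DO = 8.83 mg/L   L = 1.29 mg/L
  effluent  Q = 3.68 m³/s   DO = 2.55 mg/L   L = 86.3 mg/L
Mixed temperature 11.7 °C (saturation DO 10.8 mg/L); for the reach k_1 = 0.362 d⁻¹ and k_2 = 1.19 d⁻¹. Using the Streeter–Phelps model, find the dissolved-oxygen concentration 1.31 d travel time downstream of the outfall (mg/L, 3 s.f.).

DO ≈ 6.44 mg/L

Mixed DO = (12.8×8.83 + 3.68×2.55)/(12.8+3.68) = 122.4/16.48 = 7.428 mg/L.
Mixed L₀ = (12.8×1.29 + 3.68×86.3)/(16.48) = 334.1/16.48 = 20.27 mg/L.
Initial deficit D₀ = C_s − DO₀ = 10.8 − 7.428 = 3.372 mg/L.
D(1.31) = [0.362×20.27/(1.19−0.362)](e^(−0.362×1.31) − e^(−1.19×1.31)) + 3.372 e^(−1.19×1.31)
= 8.863 × (0.6224 − 0.2104) + 3.372 × 0.2104 = 4.361 mg/L.
DO = 10.8 − 4.361 = 6.439 mg/L.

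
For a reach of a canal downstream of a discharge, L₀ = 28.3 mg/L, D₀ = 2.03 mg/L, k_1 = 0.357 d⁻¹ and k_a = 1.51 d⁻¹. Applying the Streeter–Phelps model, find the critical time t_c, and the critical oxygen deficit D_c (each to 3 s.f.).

With k_a/k_1 = 4.230 and 1 − D₀(k_a−k_1)/(k_1 L₀) = 0.7683,
t_c = ln(4.230 × 0.7683) / (1.51 − 0.357) = ln(3.250) / 1.153 = 1.179/1.153 = 1.022 d.
L(t_c) = L₀ e^(−k_1 t_c) = 28.3 × 0.6942 = 19.65 mg/L, and at the critical point k_a D_c = k_1 L, so D_c = (0.357/1.51) × 19.65 = 4.645 mg/L.

t_c ≈ 1.02 d; D_c ≈ 4.65 mg/L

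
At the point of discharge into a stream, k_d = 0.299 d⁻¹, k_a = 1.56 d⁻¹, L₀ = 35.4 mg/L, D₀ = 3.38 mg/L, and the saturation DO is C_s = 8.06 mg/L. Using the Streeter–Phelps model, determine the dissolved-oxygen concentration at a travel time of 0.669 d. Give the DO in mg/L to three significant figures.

DO ≈ 2.95 mg/L

k_d L₀/(k_a−k_d) = 0.299×35.4/(1.56−0.299) = 10.58/1.261 = 8.394 mg/L.
e^(−k_d t) = e^(−0.299×0.6690) = 0.8187; e^(−k_a t) = e^(−1.56×0.6690) = 0.3522.
D = 8.394 × (0.8187 − 0.3522) + 3.38 × 0.3522 = 3.916 + 1.190 = 5.106 mg/L.
DO = C_s − D = 8.06 − 5.106 = 2.954 mg/L.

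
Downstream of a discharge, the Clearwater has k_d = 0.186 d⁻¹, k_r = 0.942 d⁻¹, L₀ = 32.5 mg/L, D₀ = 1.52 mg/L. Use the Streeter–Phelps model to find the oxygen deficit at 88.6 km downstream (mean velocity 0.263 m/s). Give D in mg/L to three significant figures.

Travel time t = x/v = 88.6 km / (0.263 m/s) = 88600 m / 0.263 m/s = 336900 s = 3.899 d.
k_d L₀/(k_r−k_d) = 0.186×32.5/(0.942−0.186) = 6.045/0.7560 = 7.996 mg/L.
e^(−k_d t) = e^(−0.186×3.899) = 0.4842; e^(−k_r t) = e^(−0.942×3.899) = 0.02540.
D = 7.996 × (0.4842 − 0.02540) + 1.52 × 0.02540 = 3.669 + 0.03861 = 3.707 mg/L.

D ≈ 3.71 mg/L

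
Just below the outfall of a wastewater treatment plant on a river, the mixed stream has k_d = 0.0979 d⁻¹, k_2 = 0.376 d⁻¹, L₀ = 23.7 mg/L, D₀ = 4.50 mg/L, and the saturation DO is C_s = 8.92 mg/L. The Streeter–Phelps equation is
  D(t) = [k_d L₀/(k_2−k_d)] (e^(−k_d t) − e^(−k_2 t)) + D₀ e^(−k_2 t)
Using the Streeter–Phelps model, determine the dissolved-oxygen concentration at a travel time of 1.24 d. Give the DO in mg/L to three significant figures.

DO ≈ 3.94 mg/L

k_d L₀/(k_2−k_d) = 0.0979×23.7/(0.376−0.0979) = 2.320/0.2781 = 8.343 mg/L.
e^(−k_d t) = e^(−0.0979×1.240) = 0.8857; e^(−k_2 t) = e^(−0.376×1.240) = 0.6274.
D = 8.343 × (0.8857 − 0.6274) + 4.50 × 0.6274 = 2.155 + 2.823 = 4.978 mg/L.
DO = C_s − D = 8.92 − 4.978 = 3.942 mg/L.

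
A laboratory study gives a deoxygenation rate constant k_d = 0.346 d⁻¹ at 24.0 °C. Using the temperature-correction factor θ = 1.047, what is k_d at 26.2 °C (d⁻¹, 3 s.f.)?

k_d ≈ 0.383 d⁻¹

k_d(T₂) = k_d(T₁) · θ^(T₂−T₁) = 0.346 × 1.047^(26.2−24.0)
= 0.346 × 1.047^2.20 = 0.346 × 1.106 = 0.3828 d⁻¹.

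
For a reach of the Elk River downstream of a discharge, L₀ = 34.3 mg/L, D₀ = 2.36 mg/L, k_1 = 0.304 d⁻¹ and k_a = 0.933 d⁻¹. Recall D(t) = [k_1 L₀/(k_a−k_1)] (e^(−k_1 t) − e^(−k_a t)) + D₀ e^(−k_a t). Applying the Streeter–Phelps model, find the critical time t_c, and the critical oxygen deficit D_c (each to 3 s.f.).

t_c = [1/(k_a−k_1)] ln[(k_a/k_1)(1 − D₀(k_a−k_1)/(k_1 L₀))]
= [1/(0.933−0.304)] ln[(0.933/0.304)(1 − 2.36×0.6290/(0.304×34.3))]
= (1/0.6290) ln[3.069 × 0.8576] = 1.590 × ln(2.632) = 1.590 × 0.9678 = 1.539 d.
L(t_c) = L₀ e^(−k_1 t_c) = 34.3 × 0.6264 = 21.49 mg/L, and at the critical point k_a D_c = k_1 L, so D_c = (0.304/0.933) × 21.49 = 7.001 mg/L.

t_c ≈ 1.54 d; D_c ≈ 7.00 mg/L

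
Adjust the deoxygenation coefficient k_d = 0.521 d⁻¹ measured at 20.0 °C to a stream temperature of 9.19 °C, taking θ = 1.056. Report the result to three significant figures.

k_d ≈ 0.289 d⁻¹

k_d(T₂) = k_d(T₁) · θ^(T₂−T₁) = 0.521 × 1.056^(9.19−20.0)
= 0.521 × 1.056^-10.8 = 0.521 × 0.5549 = 0.2891 d⁻¹.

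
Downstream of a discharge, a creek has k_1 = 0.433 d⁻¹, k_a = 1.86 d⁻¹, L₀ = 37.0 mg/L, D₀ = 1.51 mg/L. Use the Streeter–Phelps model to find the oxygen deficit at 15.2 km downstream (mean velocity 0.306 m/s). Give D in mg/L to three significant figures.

D ≈ 5.42 mg/L

Travel time t = x/v = 15.2 km / (0.306 m/s) = 15200 m / 0.306 m/s = 49670 s = 0.5749 d.
k_1 L₀/(k_a−k_1) = 0.433×37.0/(1.86−0.433) = 16.02/1.427 = 11.23 mg/L.
e^(−k_1 t) = e^(−0.433×0.5749) = 0.7796; e^(−k_a t) = e^(−1.86×0.5749) = 0.3432.
D = 11.23 × (0.7796 − 0.3432) + 1.51 × 0.3432 = 4.899 + 0.5183 = 5.418 mg/L.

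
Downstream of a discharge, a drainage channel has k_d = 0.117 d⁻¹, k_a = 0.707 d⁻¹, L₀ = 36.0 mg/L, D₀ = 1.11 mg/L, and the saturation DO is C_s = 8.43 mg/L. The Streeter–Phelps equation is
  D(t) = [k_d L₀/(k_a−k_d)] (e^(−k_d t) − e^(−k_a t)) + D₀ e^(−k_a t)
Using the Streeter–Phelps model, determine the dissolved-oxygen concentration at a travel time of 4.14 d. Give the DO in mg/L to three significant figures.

k_d L₀/(k_a−k_d) = 0.117×36.0/(0.707−0.117) = 4.212/0.5900 = 7.139 mg/L.
e^(−k_d t) = e^(−0.117×4.140) = 0.6161; e^(−k_a t) = e^(−0.707×4.140) = 0.05356.
D = 7.139 × (0.6161 − 0.05356) + 1.11 × 0.05356 = 4.016 + 0.05945 = 4.075 mg/L.
DO = C_s − D = 8.43 − 4.075 = 4.355 mg/L.

DO ≈ 4.35 mg/L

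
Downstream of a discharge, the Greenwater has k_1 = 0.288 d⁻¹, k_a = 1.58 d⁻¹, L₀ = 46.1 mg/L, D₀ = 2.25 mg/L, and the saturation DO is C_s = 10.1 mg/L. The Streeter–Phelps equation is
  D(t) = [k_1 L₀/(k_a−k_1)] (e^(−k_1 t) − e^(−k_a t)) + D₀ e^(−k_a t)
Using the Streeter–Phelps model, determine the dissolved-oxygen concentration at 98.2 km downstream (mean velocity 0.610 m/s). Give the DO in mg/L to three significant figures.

Travel time t = x/v = 98.2 km / (0.610 m/s) = 98200 m / 0.610 m/s = 161000 s = 1.863 d.
k_1 L₀/(k_a−k_1) = 0.288×46.1/(1.58−0.288) = 13.28/1.292 = 10.28 mg/L.
e^(−k_1 t) = e^(−0.288×1.863) = 0.5847; e^(−k_a t) = e^(−1.58×1.863) = 0.05266.
D = 10.28 × (0.5847 − 0.05266) + 2.25 × 0.05266 = 5.468 + 0.1185 = 5.586 mg/L.
DO = C_s − D = 10.1 − 5.586 = 4.514 mg/L.

DO ≈ 4.51 mg/L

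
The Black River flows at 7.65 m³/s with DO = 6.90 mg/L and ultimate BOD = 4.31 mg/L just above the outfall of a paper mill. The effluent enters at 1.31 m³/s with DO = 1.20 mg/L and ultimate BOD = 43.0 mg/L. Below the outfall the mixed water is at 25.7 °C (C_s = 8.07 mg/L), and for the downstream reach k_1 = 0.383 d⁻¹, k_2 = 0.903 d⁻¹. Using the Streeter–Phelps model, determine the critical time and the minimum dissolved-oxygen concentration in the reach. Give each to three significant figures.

t_c ≈ 1.04 d; minimum DO ≈ 5.23 mg/L

Mixed DO = (7.65×6.90 + 1.31×1.20)/(7.65+1.31) = 54.36/8.960 = 6.067 mg/L.
Mixed L₀ = (7.65×4.31 + 1.31×43.0)/(8.960) = 89.30/8.960 = 9.967 mg/L.
Initial deficit D₀ = C_s − DO₀ = 8.07 − 6.067 = 2.003 mg/L.
t_c = (1/0.5200) ln[(0.903/0.383)(1 − 2.003×0.5200/(0.383×9.967))] = 1.923 × ln(1.714) = 1.037 d.
D_c = (0.383/0.903) × 9.967 × e^(−0.383×1.037) = 0.4241 × 9.967 × 0.6723 = 2.842 mg/L.
Minimum DO = 8.07 − 2.842 = 5.228 mg/L.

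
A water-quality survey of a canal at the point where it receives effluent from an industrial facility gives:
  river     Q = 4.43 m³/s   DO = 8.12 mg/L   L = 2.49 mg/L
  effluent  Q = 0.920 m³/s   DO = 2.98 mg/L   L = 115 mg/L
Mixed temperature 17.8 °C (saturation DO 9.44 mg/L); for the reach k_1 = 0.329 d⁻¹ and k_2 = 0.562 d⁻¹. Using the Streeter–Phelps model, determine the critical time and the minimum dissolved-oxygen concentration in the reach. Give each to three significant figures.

Mixed DO = (4.43×8.12 + 0.920×2.98)/(4.43+0.920) = 38.71/5.350 = 7.236 mg/L.
Mixed L₀ = (4.43×2.49 + 0.920×115)/(5.350) = 116.8/5.350 = 21.84 mg/L.
Initial deficit D₀ = C_s − DO₀ = 9.44 − 7.236 = 2.204 mg/L.
t_c = (1/0.2330) ln[(0.562/0.329)(1 − 2.204×0.2330/(0.329×21.84))] = 4.292 × ln(1.586) = 1.980 d.
D_c = (0.329/0.562) × 21.84 × e^(−0.329×1.980) = 0.5854 × 21.84 × 0.5213 = 6.665 mg/L.
Minimum DO = 9.44 − 6.665 = 2.775 mg/L.

t_c ≈ 1.98 d; minimum DO ≈ 2.78 mg/L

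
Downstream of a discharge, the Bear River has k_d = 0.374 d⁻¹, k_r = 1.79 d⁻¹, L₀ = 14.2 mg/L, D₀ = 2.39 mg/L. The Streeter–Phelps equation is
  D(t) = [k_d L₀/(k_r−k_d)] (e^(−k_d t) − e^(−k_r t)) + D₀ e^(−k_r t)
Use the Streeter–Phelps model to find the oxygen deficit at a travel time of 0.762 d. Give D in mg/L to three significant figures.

D ≈ 2.47 mg/L

k_d L₀/(k_r−k_d) = 0.374×14.2/(1.79−0.374) = 5.311/1.416 = 3.751 mg/L.
e^(−k_d t) = e^(−0.374×0.7620) = 0.7520; e^(−k_r t) = e^(−1.79×0.7620) = 0.2556.
D = 3.751 × (0.7520 − 0.2556) + 2.39 × 0.2556 = 1.862 + 0.6110 = 2.473 mg/L.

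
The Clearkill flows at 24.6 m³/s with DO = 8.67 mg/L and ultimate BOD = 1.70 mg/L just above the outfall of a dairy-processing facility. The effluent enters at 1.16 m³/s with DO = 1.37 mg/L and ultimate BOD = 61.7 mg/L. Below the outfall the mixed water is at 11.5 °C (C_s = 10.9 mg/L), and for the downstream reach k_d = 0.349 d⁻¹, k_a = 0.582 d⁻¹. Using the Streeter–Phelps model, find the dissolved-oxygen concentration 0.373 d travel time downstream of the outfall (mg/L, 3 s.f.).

Mixed DO = (24.6×8.67 + 1.16×1.37)/(24.6+1.16) = 214.9/25.76 = 8.341 mg/L.
Mixed L₀ = (24.6×1.70 + 1.16×61.7)/(25.76) = 113.4/25.76 = 4.402 mg/L.
Initial deficit D₀ = C_s − DO₀ = 10.9 − 8.341 = 2.559 mg/L.
D(0.373) = [0.349×4.402/(0.582−0.349)](e^(−0.349×0.373) − e^(−0.582×0.373)) + 2.559 e^(−0.582×0.373)
= 6.593 × (0.8779 − 0.8049) + 2.559 × 0.8049 = 2.541 mg/L.
DO = 10.9 − 2.541 = 8.359 mg/L.

DO ≈ 8.36 mg/L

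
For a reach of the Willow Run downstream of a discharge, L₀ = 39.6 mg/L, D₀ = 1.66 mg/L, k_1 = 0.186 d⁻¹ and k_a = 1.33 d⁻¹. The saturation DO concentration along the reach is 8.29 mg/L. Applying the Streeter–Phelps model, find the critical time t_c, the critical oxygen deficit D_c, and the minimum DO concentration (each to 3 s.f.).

t_c ≈ 1.46 d; D_c ≈ 4.22 mg/L; min DO ≈ 4.07 mg/L

t_c = [1/(k_a−k_1)] ln[(k_a/k_1)(1 − D₀(k_a−k_1)/(k_1 L₀))]
= [1/(1.33−0.186)] ln[(1.33/0.186)(1 − 1.66×1.144/(0.186×39.6))]
= (1/1.144) ln[7.151 × 0.7422] = 0.8741 × ln(5.307) = 0.8741 × 1.669 = 1.459 d.
D_c = (k_1/k_a) L₀ e^(−k_1 t_c) = (0.186/1.33) × 39.6 × e^(−0.186×1.459) = 0.1398 × 39.6 × 0.7623 = 4.222 mg/L.
Minimum DO = C_s − D_c = 8.29 − 4.222 = 4.068 mg/L.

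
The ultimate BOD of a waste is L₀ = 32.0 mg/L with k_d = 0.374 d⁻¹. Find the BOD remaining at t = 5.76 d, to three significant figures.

L ≈ 3.71 mg/L

L_t = L₀ e^(−k_d t) = 32.0 × e^(−0.374×5.76) = 32.0 × 0.1160 = 3.712 mg/L.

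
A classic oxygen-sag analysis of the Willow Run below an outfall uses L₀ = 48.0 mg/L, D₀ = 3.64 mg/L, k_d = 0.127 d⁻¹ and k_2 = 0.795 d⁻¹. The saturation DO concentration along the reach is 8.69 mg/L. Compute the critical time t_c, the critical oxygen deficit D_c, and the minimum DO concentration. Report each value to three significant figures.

t_c = [1/(k_2−k_d)] ln[(k_2/k_d)(1 − D₀(k_2−k_d)/(k_d L₀))]
= [1/(0.795−0.127)] ln[(0.795/0.127)(1 − 3.64×0.6680/(0.127×48.0))]
= (1/0.6680) ln[6.260 × 0.6011] = 1.497 × ln(3.763) = 1.497 × 1.325 = 1.984 d.
L(t_c) = L₀ e^(−k_d t_c) = 48.0 × 0.7773 = 37.31 mg/L, and at the critical point k_2 D_c = k_d L, so D_c = (0.127/0.795) × 37.31 = 5.960 mg/L.
Minimum DO = C_s − D_c = 8.69 − 5.960 = 2.730 mg/L.

t_c ≈ 1.98 d; D_c ≈ 5.96 mg/L; min DO ≈ 2.73 mg/L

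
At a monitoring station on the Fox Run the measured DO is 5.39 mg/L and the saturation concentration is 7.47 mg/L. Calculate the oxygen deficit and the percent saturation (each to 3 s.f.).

D = C_s − C = 7.47 − 5.39 = 2.08 mg/L.
% saturation = 5.39/7.47 × 100 = 72.2 %.

D ≈ 2.08 mg/L; 72.2 % saturation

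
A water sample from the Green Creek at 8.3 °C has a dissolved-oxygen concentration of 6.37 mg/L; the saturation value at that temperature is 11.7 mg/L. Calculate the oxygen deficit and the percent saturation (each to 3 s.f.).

D = C_s − C = 11.7 − 6.37 = 5.33 mg/L.
% saturation = 6.37/11.7 × 100 = 54.4 %.

D ≈ 5.33 mg/L; 54.4 % saturation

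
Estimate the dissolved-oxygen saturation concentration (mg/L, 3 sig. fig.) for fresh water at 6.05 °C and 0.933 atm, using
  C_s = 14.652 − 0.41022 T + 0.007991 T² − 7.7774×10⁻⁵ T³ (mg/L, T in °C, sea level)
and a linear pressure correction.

C_s ≈ 11.6 mg/L

At sea level: C_s = 14.652 − 0.41022×6.05 + 0.007991×6.05² − 7.7774×10⁻⁵×6.05³ = 12.45 mg/L.
Pressure correction: C_s' = 12.45 × 0.933 = 11.61 mg/L.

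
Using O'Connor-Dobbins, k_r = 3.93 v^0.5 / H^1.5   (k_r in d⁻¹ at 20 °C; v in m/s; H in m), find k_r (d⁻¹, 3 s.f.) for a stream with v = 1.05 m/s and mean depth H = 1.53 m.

k_r = 3.93 × 1.05^0.5 / 1.53^1.5 = 3.93 × 1.025 / 1.893 = 2.128 d⁻¹.

k_r ≈ 2.13 d⁻¹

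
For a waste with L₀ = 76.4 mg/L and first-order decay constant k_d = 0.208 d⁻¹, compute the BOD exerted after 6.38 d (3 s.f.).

y_t = L₀(1 − e^(−k_d t)) = 76.4 × (1 − e^(−0.208×6.38))
= 76.4 × (1 − 0.2653) = 76.4 × 0.7347 = 56.13 mg/L.

y ≈ 56.1 mg/L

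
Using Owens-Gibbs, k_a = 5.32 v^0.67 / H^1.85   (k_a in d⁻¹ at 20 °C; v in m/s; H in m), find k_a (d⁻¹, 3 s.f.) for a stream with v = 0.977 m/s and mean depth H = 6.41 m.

k_a = 5.32 × 0.977^0.67 / 6.41^1.85 = 5.32 × 0.9845 / 31.09 = 0.1684 d⁻¹.

k_a ≈ 0.168 d⁻¹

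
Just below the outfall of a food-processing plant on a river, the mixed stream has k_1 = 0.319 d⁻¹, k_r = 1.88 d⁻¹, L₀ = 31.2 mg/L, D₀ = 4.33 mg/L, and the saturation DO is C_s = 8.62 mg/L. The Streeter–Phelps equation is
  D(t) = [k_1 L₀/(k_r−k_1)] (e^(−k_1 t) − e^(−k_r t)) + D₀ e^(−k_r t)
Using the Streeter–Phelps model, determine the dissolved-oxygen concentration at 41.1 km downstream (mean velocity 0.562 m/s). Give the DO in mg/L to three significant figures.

DO ≈ 4.17 mg/L

Travel time t = x/v = 41.1 km / (0.562 m/s) = 41100 m / 0.562 m/s = 73130 s = 0.8464 d.
k_1 L₀/(k_r−k_1) = 0.319×31.2/(1.88−0.319) = 9.953/1.561 = 6.376 mg/L.
e^(−k_1 t) = e^(−0.319×0.8464) = 0.7634; e^(−k_r t) = e^(−1.88×0.8464) = 0.2037.
D = 6.376 × (0.7634 − 0.2037) + 4.33 × 0.2037 = 3.569 + 0.8819 = 4.451 mg/L.
DO = C_s − D = 8.62 − 4.451 = 4.169 mg/L.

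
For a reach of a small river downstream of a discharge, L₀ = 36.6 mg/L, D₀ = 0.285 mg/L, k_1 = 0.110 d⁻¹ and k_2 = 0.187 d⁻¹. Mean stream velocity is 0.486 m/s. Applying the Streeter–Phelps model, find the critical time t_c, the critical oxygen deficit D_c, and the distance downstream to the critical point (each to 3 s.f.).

At the critical point dD/dt = 0, so k_1 L₀ e^(−k_1 t) = k_2 D. Substituting D(t) from the Streeter–Phelps equation and solving for t gives
t_c = ln[(k_2/k_1)(1 − D₀(k_2−k_1)/(k_1 L₀))] / (k_2−k_1).
Here k_2−k_1 = 0.07700 d⁻¹ and 1 − D₀(k_2−k_1)/(k_1 L₀) = 1 − 0.285×0.07700/(0.110×36.6) = 0.9945, so
t_c = ln(1.700 × 0.9945) / 0.07700 = 0.5252 / 0.07700 = 6.820 d.
L(t_c) = L₀ e^(−k_1 t_c) = 36.6 × 0.4723 = 17.28 mg/L, and at the critical point k_2 D_c = k_1 L, so D_c = (0.110/0.187) × 17.28 = 10.17 mg/L.
x_c = v t_c = 0.486 m/s × 6.820 d × 86400 s/d = 286400 m ≈ 286 km.

t_c ≈ 6.82 d; D_c ≈ 10.2 mg/L; x_c ≈ 286 km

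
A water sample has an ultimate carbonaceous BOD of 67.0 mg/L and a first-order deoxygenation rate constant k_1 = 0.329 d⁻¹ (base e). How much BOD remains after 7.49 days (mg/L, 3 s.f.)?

L ≈ 5.70 mg/L

L_t = L₀ e^(−k_1 t) = 67.0 × e^(−0.329×7.49) = 67.0 × 0.08508 = 5.700 mg/L.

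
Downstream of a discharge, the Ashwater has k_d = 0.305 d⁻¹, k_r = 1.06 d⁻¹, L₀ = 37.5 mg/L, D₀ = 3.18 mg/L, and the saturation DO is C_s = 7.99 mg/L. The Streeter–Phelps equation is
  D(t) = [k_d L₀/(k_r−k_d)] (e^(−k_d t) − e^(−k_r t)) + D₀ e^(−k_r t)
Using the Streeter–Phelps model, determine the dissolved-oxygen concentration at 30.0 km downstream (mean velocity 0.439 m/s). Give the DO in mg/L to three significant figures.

DO ≈ 1.26 mg/L

Travel time t = x/v = 30.0 km / (0.439 m/s) = 30000 m / 0.439 m/s = 68340 s = 0.7909 d.
k_d L₀/(k_r−k_d) = 0.305×37.5/(1.06−0.305) = 11.44/0.7550 = 15.15 mg/L.
e^(−k_d t) = e^(−0.305×0.7909) = 0.7857; e^(−k_r t) = e^(−1.06×0.7909) = 0.4324.
D = 15.15 × (0.7857 − 0.4324) + 3.18 × 0.4324 = 5.351 + 1.375 = 6.726 mg/L.
DO = C_s − D = 7.99 − 6.726 = 1.264 mg/L.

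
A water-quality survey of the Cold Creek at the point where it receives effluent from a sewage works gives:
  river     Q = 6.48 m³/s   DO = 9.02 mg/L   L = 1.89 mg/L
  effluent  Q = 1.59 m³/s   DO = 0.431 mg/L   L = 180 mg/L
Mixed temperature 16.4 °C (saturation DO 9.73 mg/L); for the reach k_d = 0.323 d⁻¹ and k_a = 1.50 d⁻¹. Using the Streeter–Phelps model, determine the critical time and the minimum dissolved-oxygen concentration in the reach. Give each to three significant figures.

Mixed DO = (6.48×9.02 + 1.59×0.431)/(6.48+1.59) = 59.13/8.070 = 7.328 mg/L.
Mixed L₀ = (6.48×1.89 + 1.59×180)/(8.070) = 298.4/8.070 = 36.98 mg/L.
Initial deficit D₀ = C_s − DO₀ = 9.73 − 7.328 = 2.402 mg/L.
t_c = (1/1.177) ln[(1.50/0.323)(1 − 2.402×1.177/(0.323×36.98))] = 0.8496 × ln(3.545) = 1.075 d.
D_c = (0.323/1.50) × 36.98 × e^(−0.323×1.075) = 0.2153 × 36.98 × 0.7066 = 5.627 mg/L.
Minimum DO = 9.73 − 5.627 = 4.103 mg/L.

t_c ≈ 1.08 d; minimum DO ≈ 4.10 mg/L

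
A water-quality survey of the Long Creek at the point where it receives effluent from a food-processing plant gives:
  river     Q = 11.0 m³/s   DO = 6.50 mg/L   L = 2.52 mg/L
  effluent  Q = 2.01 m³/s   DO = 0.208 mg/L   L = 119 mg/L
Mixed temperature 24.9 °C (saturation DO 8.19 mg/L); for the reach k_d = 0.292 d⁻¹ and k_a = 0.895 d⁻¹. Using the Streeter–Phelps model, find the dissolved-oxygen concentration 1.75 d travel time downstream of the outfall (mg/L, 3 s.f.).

Mixed DO = (11.0×6.50 + 2.01×0.208)/(11.0+2.01) = 71.92/13.01 = 5.528 mg/L.
Mixed L₀ = (11.0×2.52 + 2.01×119)/(13.01) = 266.9/13.01 = 20.52 mg/L.
Initial deficit D₀ = C_s − DO₀ = 8.19 − 5.528 = 2.662 mg/L.
D(1.75) = [0.292×20.52/(0.895−0.292)](e^(−0.292×1.75) − e^(−0.895×1.75)) + 2.662 e^(−0.895×1.75)
= 9.935 × (0.5999 − 0.2088) + 2.662 × 0.2088 = 4.441 mg/L.
DO = 8.19 − 4.441 = 3.749 mg/L.

DO ≈ 3.75 mg/L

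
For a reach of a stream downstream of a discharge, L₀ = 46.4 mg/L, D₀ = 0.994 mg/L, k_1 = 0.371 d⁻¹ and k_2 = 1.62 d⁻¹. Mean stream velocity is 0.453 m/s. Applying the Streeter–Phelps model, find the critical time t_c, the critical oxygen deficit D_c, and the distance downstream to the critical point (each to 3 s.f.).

With k_2/k_1 = 4.367 and 1 − D₀(k_2−k_1)/(k_1 L₀) = 0.9279,
t_c = ln(4.367 × 0.9279) / (1.62 − 0.371) = ln(4.052) / 1.249 = 1.399/1.249 = 1.120 d.
D_c = (k_1/k_2) L₀ e^(−k_1 t_c) = (0.371/1.62) × 46.4 × e^(−0.371×1.120) = 0.2290 × 46.4 × 0.6599 = 7.013 mg/L.
x_c = v t_c = 0.453 m/s × 1.120 d × 86400 s/d = 43840 m ≈ 43.8 km.

t_c ≈ 1.12 d; D_c ≈ 7.01 mg/L; x_c ≈ 43.8 km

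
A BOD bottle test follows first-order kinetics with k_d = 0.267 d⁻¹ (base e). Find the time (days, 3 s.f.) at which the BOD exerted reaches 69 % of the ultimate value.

y/L₀ = 1 − e^(−k_d t) = 0.69 ⇒ e^(−k_d t) = 0.310
t = −ln(0.310) / 0.267 = 1.171 / 0.267 = 4.386 d.

t ≈ 4.39 d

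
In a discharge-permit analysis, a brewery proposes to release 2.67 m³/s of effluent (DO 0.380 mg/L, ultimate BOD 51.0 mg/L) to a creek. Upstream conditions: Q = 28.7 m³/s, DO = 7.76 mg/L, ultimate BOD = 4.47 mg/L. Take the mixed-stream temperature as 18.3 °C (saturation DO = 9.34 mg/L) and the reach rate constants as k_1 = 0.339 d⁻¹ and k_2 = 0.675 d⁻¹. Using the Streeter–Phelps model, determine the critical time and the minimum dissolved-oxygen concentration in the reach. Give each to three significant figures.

t_c ≈ 1.16 d; minimum DO ≈ 6.48 mg/L

Mixed DO = (28.7×7.76 + 2.67×0.380)/(28.7+2.67) = 223.7/31.37 = 7.132 mg/L.
Mixed L₀ = (28.7×4.47 + 2.67×51.0)/(31.37) = 264.5/31.37 = 8.430 mg/L.
Initial deficit D₀ = C_s − DO₀ = 9.34 − 7.132 = 2.208 mg/L.
t_c = (1/0.3360) ln[(0.675/0.339)(1 − 2.208×0.3360/(0.339×8.430))] = 2.976 × ln(1.474) = 1.155 d.
D_c = (0.339/0.675) × 8.430 × e^(−0.339×1.155) = 0.5022 × 8.430 × 0.6760 = 2.862 mg/L.
Minimum DO = 9.34 − 2.862 = 6.478 mg/L.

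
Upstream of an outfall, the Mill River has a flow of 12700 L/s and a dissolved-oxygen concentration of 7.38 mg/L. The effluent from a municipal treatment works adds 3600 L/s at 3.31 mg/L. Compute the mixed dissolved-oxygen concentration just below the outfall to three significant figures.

6.48 mg/L

Flow-weighted mixing: C = (Q_r C_r + Q_w C_w)/(Q_r + Q_w)
= (12700×7.38 + 3600×3.31)/(12700 + 3600) = 105600/16300 = 6.481 mg/L.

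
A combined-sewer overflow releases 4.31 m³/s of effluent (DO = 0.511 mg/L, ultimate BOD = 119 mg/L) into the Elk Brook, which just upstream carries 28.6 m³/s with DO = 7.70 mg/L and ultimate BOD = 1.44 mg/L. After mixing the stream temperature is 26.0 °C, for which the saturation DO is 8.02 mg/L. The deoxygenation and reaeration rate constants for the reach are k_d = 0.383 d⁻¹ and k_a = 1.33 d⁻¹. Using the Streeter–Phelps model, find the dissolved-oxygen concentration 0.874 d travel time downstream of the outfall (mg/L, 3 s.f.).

DO ≈ 4.88 mg/L

Mixed DO = (28.6×7.70 + 4.31×0.511)/(28.6+4.31) = 222.4/32.91 = 6.759 mg/L.
Mixed L₀ = (28.6×1.44 + 4.31×119)/(32.91) = 554.1/32.91 = 16.84 mg/L.
Initial deficit D₀ = C_s − DO₀ = 8.02 − 6.759 = 1.261 mg/L.
D(0.874) = [0.383×16.84/(1.33−0.383)](e^(−0.383×0.874) − e^(−1.33×0.874)) + 1.261 e^(−1.33×0.874)
= 6.809 × (0.7155 − 0.3127) + 1.261 × 0.3127 = 3.137 mg/L.
DO = 8.02 − 3.137 = 4.883 mg/L.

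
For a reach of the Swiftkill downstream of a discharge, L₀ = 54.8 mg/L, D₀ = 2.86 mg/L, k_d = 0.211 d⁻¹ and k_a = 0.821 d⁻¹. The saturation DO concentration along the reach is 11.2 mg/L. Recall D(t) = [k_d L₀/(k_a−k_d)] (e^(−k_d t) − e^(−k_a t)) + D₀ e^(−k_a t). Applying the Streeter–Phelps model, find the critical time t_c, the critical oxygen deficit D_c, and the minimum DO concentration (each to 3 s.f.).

At the critical point dD/dt = 0, so k_d L₀ e^(−k_d t) = k_a D. Substituting D(t) from the Streeter–Phelps equation and solving for t gives
t_c = ln[(k_a/k_d)(1 − D₀(k_a−k_d)/(k_d L₀))] / (k_a−k_d).
Here k_a−k_d = 0.6100 d⁻¹ and 1 − D₀(k_a−k_d)/(k_d L₀) = 1 − 2.86×0.6100/(0.211×54.8) = 0.8491, so
t_c = ln(3.891 × 0.8491) / 0.6100 = 1.195 / 0.6100 = 1.959 d.
D_c = (k_d/k_a) L₀ e^(−k_d t_c) = (0.211/0.821) × 54.8 × e^(−0.211×1.959) = 0.2570 × 54.8 × 0.6614 = 9.315 mg/L.
Minimum DO = C_s − D_c = 11.2 − 9.315 = 1.885 mg/L.

t_c ≈ 1.96 d; D_c ≈ 9.32 mg/L; min DO ≈ 1.88 mg/L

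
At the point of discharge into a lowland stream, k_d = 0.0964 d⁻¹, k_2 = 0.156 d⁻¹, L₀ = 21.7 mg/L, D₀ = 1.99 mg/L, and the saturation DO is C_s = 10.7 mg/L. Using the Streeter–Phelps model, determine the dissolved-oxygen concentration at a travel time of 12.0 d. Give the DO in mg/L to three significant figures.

DO ≈ 4.75 mg/L

k_d L₀/(k_2−k_d) = 0.0964×21.7/(0.156−0.0964) = 2.092/0.05960 = 35.10 mg/L.
e^(−k_d t) = e^(−0.0964×12.00) = 0.3145; e^(−k_2 t) = e^(−0.156×12.00) = 0.1538.
D = 35.10 × (0.3145 − 0.1538) + 1.99 × 0.1538 = 5.639 + 0.3061 = 5.946 mg/L.
DO = C_s − D = 10.7 − 5.946 = 4.754 mg/L.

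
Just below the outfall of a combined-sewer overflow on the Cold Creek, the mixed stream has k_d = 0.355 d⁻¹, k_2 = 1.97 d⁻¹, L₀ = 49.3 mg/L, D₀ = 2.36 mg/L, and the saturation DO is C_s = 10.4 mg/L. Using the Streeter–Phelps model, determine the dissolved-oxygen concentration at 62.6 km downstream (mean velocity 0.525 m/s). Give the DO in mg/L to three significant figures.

Travel time t = x/v = 62.6 km / (0.525 m/s) = 62600 m / 0.525 m/s = 119200 s = 1.380 d.
k_d L₀/(k_2−k_d) = 0.355×49.3/(1.97−0.355) = 17.50/1.615 = 10.84 mg/L.
e^(−k_d t) = e^(−0.355×1.380) = 0.6127; e^(−k_2 t) = e^(−1.97×1.380) = 0.06596.
D = 10.84 × (0.6127 − 0.06596) + 2.36 × 0.06596 = 5.925 + 0.1557 = 6.080 mg/L.
DO = C_s − D = 10.4 − 6.080 = 4.320 mg/L.

DO ≈ 4.32 mg/L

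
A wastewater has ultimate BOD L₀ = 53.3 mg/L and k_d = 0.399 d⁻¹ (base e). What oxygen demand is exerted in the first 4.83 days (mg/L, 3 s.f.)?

y ≈ 45.5 mg/L

y_t = L₀(1 − e^(−k_d t)) = 53.3 × (1 − e^(−0.399×4.83))
= 53.3 × (1 − 0.1456) = 53.3 × 0.8544 = 45.54 mg/L.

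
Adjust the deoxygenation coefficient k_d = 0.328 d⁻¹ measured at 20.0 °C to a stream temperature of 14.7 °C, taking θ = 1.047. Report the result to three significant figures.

k_d ≈ 0.257 d⁻¹

k_d(T₂) = k_d(T₁) · θ^(T₂−T₁) = 0.328 × 1.047^(14.7−20.0)
= 0.328 × 1.047^-5.30 = 0.328 × 0.7839 = 0.2571 d⁻¹.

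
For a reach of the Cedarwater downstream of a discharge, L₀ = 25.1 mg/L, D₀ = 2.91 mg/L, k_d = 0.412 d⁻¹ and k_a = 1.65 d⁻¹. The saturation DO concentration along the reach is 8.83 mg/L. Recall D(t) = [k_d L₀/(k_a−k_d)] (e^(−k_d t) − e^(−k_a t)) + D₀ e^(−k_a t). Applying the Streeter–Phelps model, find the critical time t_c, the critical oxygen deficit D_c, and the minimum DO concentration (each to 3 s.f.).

t_c ≈ 0.775 d; D_c ≈ 4.55 mg/L; min DO ≈ 4.28 mg/L

With k_a/k_d = 4.005 and 1 − D₀(k_a−k_d)/(k_d L₀) = 0.6516,
t_c = ln(4.005 × 0.6516) / (1.65 − 0.412) = ln(2.610) / 1.238 = 0.9592/1.238 = 0.7748 d.
D_c = (k_d/k_a) L₀ e^(−k_d t_c) = (0.412/1.65) × 25.1 × e^(−0.412×0.7748) = 0.2497 × 25.1 × 0.7267 = 4.555 mg/L.
Minimum DO = C_s − D_c = 8.83 − 4.555 = 4.275 mg/L.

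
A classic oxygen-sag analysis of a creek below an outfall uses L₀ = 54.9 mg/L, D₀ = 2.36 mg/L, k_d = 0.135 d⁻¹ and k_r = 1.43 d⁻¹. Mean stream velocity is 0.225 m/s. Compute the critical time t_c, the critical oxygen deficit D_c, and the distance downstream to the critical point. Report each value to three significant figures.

With k_r/k_d = 10.59 and 1 − D₀(k_r−k_d)/(k_d L₀) = 0.5876,
t_c = ln(10.59 × 0.5876) / (1.43 − 0.135) = ln(6.225) / 1.295 = 1.829/1.295 = 1.412 d.
L(t_c) = L₀ e^(−k_d t_c) = 54.9 × 0.8264 = 45.37 mg/L, and at the critical point k_r D_c = k_d L, so D_c = (0.135/1.43) × 45.37 = 4.283 mg/L.
x_c = v t_c = 0.225 m/s × 1.412 d × 86400 s/d = 27450 m ≈ 27.4 km.

t_c ≈ 1.41 d; D_c ≈ 4.28 mg/L; x_c ≈ 27.4 km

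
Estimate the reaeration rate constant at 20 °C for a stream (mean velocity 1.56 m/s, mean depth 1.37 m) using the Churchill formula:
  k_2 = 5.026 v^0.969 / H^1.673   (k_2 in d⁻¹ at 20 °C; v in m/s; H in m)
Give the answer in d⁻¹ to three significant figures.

k_2 ≈ 4.57 d⁻¹

k_2 = 5.026 × 1.56^0.969 / 1.37^1.673 = 5.026 × 1.539 / 1.693 = 4.567 d⁻¹.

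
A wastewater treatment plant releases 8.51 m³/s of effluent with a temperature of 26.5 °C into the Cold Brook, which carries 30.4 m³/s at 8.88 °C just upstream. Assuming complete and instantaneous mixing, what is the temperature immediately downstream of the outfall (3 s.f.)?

12.7 °C

Flow-weighted mixing: C = (Q_r C_r + Q_w C_w)/(Q_r + Q_w)
= (30.4×8.88 + 8.51×26.5)/(30.4 + 8.51) = 495.5/38.91 = 12.73 °C.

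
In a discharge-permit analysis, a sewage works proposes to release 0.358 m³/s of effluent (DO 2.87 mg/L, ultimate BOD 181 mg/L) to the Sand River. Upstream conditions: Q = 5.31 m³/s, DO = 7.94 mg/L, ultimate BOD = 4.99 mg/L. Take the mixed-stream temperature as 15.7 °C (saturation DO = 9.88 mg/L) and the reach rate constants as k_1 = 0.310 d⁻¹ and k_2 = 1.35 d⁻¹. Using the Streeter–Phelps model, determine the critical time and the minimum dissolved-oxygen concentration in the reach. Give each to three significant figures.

t_c ≈ 0.803 d; minimum DO ≈ 7.00 mg/L

Mixed DO = (5.31×7.94 + 0.358×2.87)/(5.31+0.358) = 43.19/5.668 = 7.620 mg/L.
Mixed L₀ = (5.31×4.99 + 0.358×181)/(5.668) = 91.29/5.668 = 16.11 mg/L.
Initial deficit D₀ = C_s − DO₀ = 9.88 − 7.620 = 2.260 mg/L.
t_c = (1/1.040) ln[(1.35/0.310)(1 − 2.260×1.040/(0.310×16.11))] = 0.9615 × ln(2.305) = 0.8028 d.
D_c = (0.310/1.35) × 16.11 × e^(−0.310×0.8028) = 0.2296 × 16.11 × 0.7797 = 2.884 mg/L.
Minimum DO = 9.88 − 2.884 = 6.996 mg/L.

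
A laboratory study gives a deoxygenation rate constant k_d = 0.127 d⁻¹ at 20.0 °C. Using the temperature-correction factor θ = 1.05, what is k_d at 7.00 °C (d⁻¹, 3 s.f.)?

k_d(T₂) = k_d(T₁) · θ^(T₂−T₁) = 0.127 × 1.05^(7.00−20.0)
= 0.127 × 1.05^-13.0 = 0.127 × 0.5303 = 0.06735 d⁻¹.

k_d ≈ 0.0674 d⁻¹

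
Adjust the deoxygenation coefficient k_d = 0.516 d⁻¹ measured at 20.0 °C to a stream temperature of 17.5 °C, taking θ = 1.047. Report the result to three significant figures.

k_d ≈ 0.460 d⁻¹

k_d(T₂) = k_d(T₁) · θ^(T₂−T₁) = 0.516 × 1.047^(17.5−20.0)
= 0.516 × 1.047^-2.50 = 0.516 × 0.8915 = 0.4600 d⁻¹.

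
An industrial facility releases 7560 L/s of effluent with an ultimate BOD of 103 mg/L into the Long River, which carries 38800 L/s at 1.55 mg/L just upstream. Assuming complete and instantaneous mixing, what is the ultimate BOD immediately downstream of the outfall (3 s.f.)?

Flow-weighted mixing: C = (Q_r C_r + Q_w C_w)/(Q_r + Q_w)
= (38800×1.55 + 7560×103)/(38800 + 7560) = 838800/46360 = 18.09 mg/L.

18.1 mg/L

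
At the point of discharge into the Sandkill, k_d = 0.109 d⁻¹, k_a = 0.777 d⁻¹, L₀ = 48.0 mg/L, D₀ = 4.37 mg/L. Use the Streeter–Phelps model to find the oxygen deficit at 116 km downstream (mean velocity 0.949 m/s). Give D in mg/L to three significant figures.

Travel time t = x/v = 116 km / (0.949 m/s) = 116000 m / 0.949 m/s = 122200 s = 1.415 d.
k_d L₀/(k_a−k_d) = 0.109×48.0/(0.777−0.109) = 5.232/0.6680 = 7.832 mg/L.
e^(−k_d t) = e^(−0.109×1.415) = 0.8571; e^(−k_a t) = e^(−0.777×1.415) = 0.3331.
D = 7.832 × (0.8571 − 0.3331) + 4.37 × 0.3331 = 4.104 + 1.456 = 5.560 mg/L.

D ≈ 5.56 mg/L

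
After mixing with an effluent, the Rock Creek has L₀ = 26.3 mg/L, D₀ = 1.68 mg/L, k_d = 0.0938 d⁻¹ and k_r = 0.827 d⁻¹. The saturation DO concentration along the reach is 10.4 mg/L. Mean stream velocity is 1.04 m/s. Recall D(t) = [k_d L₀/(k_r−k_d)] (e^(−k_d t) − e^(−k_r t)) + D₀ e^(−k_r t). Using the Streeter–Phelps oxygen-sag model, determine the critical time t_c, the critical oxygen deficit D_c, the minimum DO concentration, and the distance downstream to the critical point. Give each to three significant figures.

t_c ≈ 2.03 d; D_c ≈ 2.47 mg/L; min DO ≈ 7.93 mg/L; x_c ≈ 182 km

t_c = [1/(k_r−k_d)] ln[(k_r/k_d)(1 − D₀(k_r−k_d)/(k_d L₀))]
= [1/(0.827−0.0938)] ln[(0.827/0.0938)(1 − 1.68×0.7332/(0.0938×26.3))]
= (1/0.7332) ln[8.817 × 0.5007] = 1.364 × ln(4.414) = 1.364 × 1.485 = 2.025 d.
D_c = (k_d/k_r) L₀ e^(−k_d t_c) = (0.0938/0.827) × 26.3 × e^(−0.0938×2.025) = 0.1134 × 26.3 × 0.8270 = 2.467 mg/L.
Minimum DO = C_s − D_c = 10.4 − 2.467 = 7.933 mg/L.
x_c = v t_c = 1.04 m/s × 2.025 d × 86400 s/d = 182000 m ≈ 182 km.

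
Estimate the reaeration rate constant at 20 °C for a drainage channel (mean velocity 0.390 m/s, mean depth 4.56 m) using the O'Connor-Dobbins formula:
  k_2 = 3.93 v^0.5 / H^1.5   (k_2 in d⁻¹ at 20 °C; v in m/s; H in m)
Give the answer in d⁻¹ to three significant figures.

k_2 ≈ 0.252 d⁻¹

k_2 = 3.93 × 0.390^0.5 / 4.56^1.5 = 3.93 × 0.6245 / 9.737 = 0.2520 d⁻¹.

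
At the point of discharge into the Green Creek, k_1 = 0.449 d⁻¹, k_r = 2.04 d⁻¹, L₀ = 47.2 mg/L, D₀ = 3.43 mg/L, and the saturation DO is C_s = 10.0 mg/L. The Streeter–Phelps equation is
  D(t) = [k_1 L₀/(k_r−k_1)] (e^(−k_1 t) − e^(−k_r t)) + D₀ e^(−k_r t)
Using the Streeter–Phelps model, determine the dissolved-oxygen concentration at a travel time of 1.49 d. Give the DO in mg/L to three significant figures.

DO ≈ 3.65 mg/L

k_1 L₀/(k_r−k_1) = 0.449×47.2/(2.04−0.449) = 21.19/1.591 = 13.32 mg/L.
e^(−k_1 t) = e^(−0.449×1.490) = 0.5122; e^(−k_r t) = e^(−2.04×1.490) = 0.04785.
D = 13.32 × (0.5122 − 0.04785) + 3.43 × 0.04785 = 6.185 + 0.1641 = 6.350 mg/L.
DO = C_s − D = 10.0 − 6.350 = 3.650 mg/L.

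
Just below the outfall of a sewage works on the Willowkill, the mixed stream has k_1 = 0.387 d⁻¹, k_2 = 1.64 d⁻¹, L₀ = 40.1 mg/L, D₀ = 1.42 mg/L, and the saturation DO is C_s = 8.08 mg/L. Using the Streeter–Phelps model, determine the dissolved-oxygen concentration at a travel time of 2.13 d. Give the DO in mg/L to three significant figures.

k_1 L₀/(k_2−k_1) = 0.387×40.1/(1.64−0.387) = 15.52/1.253 = 12.39 mg/L.
e^(−k_1 t) = e^(−0.387×2.130) = 0.4385; e^(−k_2 t) = e^(−1.64×2.130) = 0.03040.
D = 12.39 × (0.4385 − 0.03040) + 1.42 × 0.03040 = 5.055 + 0.04317 = 5.098 mg/L.
DO = C_s − D = 8.08 − 5.098 = 2.982 mg/L.

DO ≈ 2.98 mg/L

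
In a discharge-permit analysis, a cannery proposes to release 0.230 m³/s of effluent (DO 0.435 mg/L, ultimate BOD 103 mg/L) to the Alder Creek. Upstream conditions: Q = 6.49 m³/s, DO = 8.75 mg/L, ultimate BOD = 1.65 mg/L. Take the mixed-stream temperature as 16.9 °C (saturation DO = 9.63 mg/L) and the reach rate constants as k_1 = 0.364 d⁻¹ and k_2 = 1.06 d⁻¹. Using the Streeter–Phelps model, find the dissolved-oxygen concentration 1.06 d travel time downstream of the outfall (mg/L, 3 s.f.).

Mixed DO = (6.49×8.75 + 0.230×0.435)/(6.49+0.230) = 56.89/6.720 = 8.465 mg/L.
Mixed L₀ = (6.49×1.65 + 0.230×103)/(6.720) = 34.40/6.720 = 5.119 mg/L.
Initial deficit D₀ = C_s − DO₀ = 9.63 − 8.465 = 1.165 mg/L.
D(1.06) = [0.364×5.119/(1.06−0.364)](e^(−0.364×1.06) − e^(−1.06×1.06)) + 1.165 e^(−1.06×1.06)
= 2.677 × (0.6799 − 0.3251) + 1.165 × 0.3251 = 1.328 mg/L.
DO = 9.63 − 1.328 = 8.302 mg/L.

DO ≈ 8.30 mg/L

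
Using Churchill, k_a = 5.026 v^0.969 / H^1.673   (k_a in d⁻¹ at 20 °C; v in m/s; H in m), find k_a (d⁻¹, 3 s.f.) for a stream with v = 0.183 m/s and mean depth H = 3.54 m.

k_a = 5.026 × 0.183^0.969 / 3.54^1.673 = 5.026 × 0.1929 / 8.289 = 0.1170 d⁻¹.

k_a ≈ 0.117 d⁻¹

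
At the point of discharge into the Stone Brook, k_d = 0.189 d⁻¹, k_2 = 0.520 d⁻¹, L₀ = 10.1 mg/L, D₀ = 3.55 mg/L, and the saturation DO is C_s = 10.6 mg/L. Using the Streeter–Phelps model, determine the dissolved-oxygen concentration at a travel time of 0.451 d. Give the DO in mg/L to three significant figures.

DO ≈ 7.06 mg/L

k_d L₀/(k_2−k_d) = 0.189×10.1/(0.520−0.189) = 1.909/0.3310 = 5.767 mg/L.
e^(−k_d t) = e^(−0.189×0.4510) = 0.9183; e^(−k_2 t) = e^(−0.520×0.4510) = 0.7910.
D = 5.767 × (0.9183 − 0.7910) + 3.55 × 0.7910 = 0.7344 + 2.808 = 3.542 mg/L.
DO = C_s − D = 10.6 − 3.542 = 7.058 mg/L.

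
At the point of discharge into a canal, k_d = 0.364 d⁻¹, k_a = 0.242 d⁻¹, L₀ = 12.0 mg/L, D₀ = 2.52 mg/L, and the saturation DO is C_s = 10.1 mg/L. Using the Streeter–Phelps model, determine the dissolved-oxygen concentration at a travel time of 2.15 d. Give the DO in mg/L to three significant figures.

DO ≈ 3.69 mg/L

k_d L₀/(k_a−k_d) = 0.364×12.0/(0.242−0.364) = 4.368/-0.1220 = -35.80 mg/L.
e^(−k_d t) = e^(−0.364×2.150) = 0.4572; e^(−k_a t) = e^(−0.242×2.150) = 0.5943.
D = -35.80 × (0.4572 − 0.5943) + 2.52 × 0.5943 = 4.910 + 1.498 = 6.407 mg/L.
DO = C_s − D = 10.1 − 6.407 = 3.693 mg/L.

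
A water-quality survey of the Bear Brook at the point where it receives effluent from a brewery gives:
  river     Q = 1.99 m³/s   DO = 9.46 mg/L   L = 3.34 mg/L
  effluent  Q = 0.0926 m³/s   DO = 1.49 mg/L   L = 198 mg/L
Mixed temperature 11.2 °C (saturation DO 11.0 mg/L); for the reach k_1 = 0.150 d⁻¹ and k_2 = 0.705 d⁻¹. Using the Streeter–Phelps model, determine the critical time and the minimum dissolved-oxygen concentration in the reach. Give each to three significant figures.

Mixed DO = (1.99×9.46 + 0.0926×1.49)/(1.99+0.0926) = 18.96/2.083 = 9.106 mg/L.
Mixed L₀ = (1.99×3.34 + 0.0926×198)/(2.083) = 24.98/2.083 = 12.00 mg/L.
Initial deficit D₀ = C_s − DO₀ = 11.0 − 9.106 = 1.894 mg/L.
t_c = (1/0.5550) ln[(0.705/0.150)(1 − 1.894×0.5550/(0.150×12.00))] = 1.802 × ln(1.954) = 1.207 d.
D_c = (0.150/0.705) × 12.00 × e^(−0.150×1.207) = 0.2128 × 12.00 × 0.8344 = 2.130 mg/L.
Minimum DO = 11.0 − 2.130 = 8.870 mg/L.

t_c ≈ 1.21 d; minimum DO ≈ 8.87 mg/L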